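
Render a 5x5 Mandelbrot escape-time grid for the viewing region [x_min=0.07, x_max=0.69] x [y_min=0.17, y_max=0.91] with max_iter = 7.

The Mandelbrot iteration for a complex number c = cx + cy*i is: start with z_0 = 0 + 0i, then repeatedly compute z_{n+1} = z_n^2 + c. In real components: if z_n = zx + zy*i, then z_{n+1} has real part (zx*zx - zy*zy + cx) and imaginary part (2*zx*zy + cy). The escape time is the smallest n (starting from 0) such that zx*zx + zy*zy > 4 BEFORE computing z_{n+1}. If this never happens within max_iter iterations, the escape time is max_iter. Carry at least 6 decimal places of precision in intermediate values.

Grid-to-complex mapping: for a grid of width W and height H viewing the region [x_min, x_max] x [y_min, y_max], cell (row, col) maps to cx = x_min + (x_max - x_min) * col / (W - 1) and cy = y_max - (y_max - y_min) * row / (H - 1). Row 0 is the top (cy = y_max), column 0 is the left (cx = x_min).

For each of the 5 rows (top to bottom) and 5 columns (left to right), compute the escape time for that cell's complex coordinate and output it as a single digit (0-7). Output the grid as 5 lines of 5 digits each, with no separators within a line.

(row=0, col=0): c = 0.0700 + 0.9100i → escape time 5
(row=0, col=1): c = 0.2250 + 0.9100i → escape time 4
(row=0, col=2): c = 0.3800 + 0.9100i → escape time 3
(row=0, col=3): c = 0.5350 + 0.9100i → escape time 3
(row=0, col=4): c = 0.6900 + 0.9100i → escape time 2
(row=1, col=0): c = 0.0700 + 0.7250i → escape time 7
(row=1, col=1): c = 0.2250 + 0.7250i → escape time 6
(row=1, col=2): c = 0.3800 + 0.7250i → escape time 5
(row=1, col=3): c = 0.5350 + 0.7250i → escape time 3
(row=1, col=4): c = 0.6900 + 0.7250i → escape time 3
(row=2, col=0): c = 0.0700 + 0.5400i → escape time 7
(row=2, col=1): c = 0.2250 + 0.5400i → escape time 7
(row=2, col=2): c = 0.3800 + 0.5400i → escape time 7
(row=2, col=3): c = 0.5350 + 0.5400i → escape time 4
(row=2, col=4): c = 0.6900 + 0.5400i → escape time 3
(row=3, col=0): c = 0.0700 + 0.3550i → escape time 7
(row=3, col=1): c = 0.2250 + 0.3550i → escape time 7
(row=3, col=2): c = 0.3800 + 0.3550i → escape time 7
(row=3, col=3): c = 0.5350 + 0.3550i → escape time 4
(row=3, col=4): c = 0.6900 + 0.3550i → escape time 3
(row=4, col=0): c = 0.0700 + 0.1700i → escape time 7
(row=4, col=1): c = 0.2250 + 0.1700i → escape time 7
(row=4, col=2): c = 0.3800 + 0.1700i → escape time 7
(row=4, col=3): c = 0.5350 + 0.1700i → escape time 4
(row=4, col=4): c = 0.6900 + 0.1700i → escape time 3

Answer: 54332
76533
77743
77743
77743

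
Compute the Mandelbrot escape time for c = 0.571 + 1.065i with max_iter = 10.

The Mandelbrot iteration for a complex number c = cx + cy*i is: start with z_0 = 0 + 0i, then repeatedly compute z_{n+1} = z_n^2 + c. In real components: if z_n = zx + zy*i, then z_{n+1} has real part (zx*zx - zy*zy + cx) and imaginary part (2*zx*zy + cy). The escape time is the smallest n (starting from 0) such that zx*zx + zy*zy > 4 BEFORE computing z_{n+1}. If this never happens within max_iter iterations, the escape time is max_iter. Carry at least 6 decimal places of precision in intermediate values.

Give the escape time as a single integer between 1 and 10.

z_0 = 0 + 0i, c = 0.5710 + 1.0650i
Iter 1: z = 0.5710 + 1.0650i, |z|^2 = 1.4603
Iter 2: z = -0.2372 + 2.2812i, |z|^2 = 5.2603
Escaped at iteration 2

Answer: 2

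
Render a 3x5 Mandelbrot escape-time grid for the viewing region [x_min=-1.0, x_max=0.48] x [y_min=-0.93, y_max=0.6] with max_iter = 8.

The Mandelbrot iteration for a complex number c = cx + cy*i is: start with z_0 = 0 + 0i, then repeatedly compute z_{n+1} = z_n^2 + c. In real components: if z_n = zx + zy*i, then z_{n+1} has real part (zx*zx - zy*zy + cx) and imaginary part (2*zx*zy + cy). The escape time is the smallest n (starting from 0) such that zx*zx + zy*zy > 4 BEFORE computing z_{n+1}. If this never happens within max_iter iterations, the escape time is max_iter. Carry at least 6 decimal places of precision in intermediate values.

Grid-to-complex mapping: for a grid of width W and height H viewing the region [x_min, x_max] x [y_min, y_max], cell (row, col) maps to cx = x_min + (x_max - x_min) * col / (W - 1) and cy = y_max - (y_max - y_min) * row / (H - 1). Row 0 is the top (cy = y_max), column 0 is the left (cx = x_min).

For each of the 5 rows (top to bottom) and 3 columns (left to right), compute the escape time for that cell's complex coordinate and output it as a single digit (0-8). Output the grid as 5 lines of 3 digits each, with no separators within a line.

(row=0, col=0): c = -1.0000 + 0.6000i → escape time 4
(row=0, col=1): c = -0.2600 + 0.6000i → escape time 8
(row=0, col=2): c = 0.4800 + 0.6000i → escape time 5
(row=1, col=0): c = -1.0000 + 0.2175i → escape time 8
(row=1, col=1): c = -0.2600 + 0.2175i → escape time 8
(row=1, col=2): c = 0.4800 + 0.2175i → escape time 6
(row=2, col=0): c = -1.0000 + -0.1650i → escape time 8
(row=2, col=1): c = -0.2600 + -0.1650i → escape time 8
(row=2, col=2): c = 0.4800 + -0.1650i → escape time 5
(row=3, col=0): c = -1.0000 + -0.5475i → escape time 5
(row=3, col=1): c = -0.2600 + -0.5475i → escape time 8
(row=3, col=2): c = 0.4800 + -0.5475i → escape time 5
(row=4, col=0): c = -1.0000 + -0.9300i → escape time 3
(row=4, col=1): c = -0.2600 + -0.9300i → escape time 7
(row=4, col=2): c = 0.4800 + -0.9300i → escape time 3

Answer: 485
886
885
585
373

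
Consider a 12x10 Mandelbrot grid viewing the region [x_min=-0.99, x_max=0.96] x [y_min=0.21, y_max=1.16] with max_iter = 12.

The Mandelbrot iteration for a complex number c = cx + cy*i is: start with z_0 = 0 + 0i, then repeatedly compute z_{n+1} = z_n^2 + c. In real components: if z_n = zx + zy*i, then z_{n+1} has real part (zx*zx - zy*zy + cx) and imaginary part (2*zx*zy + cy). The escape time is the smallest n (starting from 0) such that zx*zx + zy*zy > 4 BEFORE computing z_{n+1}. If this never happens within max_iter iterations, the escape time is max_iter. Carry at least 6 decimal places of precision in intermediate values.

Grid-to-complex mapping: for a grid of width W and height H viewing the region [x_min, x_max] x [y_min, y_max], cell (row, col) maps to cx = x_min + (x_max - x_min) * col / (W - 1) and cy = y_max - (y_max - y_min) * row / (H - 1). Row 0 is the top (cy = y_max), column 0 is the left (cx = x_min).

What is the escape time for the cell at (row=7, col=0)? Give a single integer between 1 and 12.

Answer: 6

Derivation:
z_0 = 0 + 0i, c = -0.9900 + 0.4211i
Iter 1: z = -0.9900 + 0.4211i, |z|^2 = 1.1574
Iter 2: z = -0.1872 + -0.4127i, |z|^2 = 0.2054
Iter 3: z = -1.1253 + 0.5757i, |z|^2 = 1.5976
Iter 4: z = -0.0552 + -0.8744i, |z|^2 = 0.7676
Iter 5: z = -1.7515 + 0.5176i, |z|^2 = 3.3357
Iter 6: z = 1.8099 + -1.3921i, |z|^2 = 5.2137
Escaped at iteration 6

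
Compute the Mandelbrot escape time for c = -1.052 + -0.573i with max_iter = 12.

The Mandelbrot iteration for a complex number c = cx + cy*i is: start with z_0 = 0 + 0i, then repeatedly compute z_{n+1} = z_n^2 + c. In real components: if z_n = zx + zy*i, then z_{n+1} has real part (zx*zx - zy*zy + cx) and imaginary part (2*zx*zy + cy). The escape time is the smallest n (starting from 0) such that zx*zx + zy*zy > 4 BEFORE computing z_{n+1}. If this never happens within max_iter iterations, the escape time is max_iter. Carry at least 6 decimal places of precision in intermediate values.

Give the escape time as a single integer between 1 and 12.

z_0 = 0 + 0i, c = -1.0520 + -0.5730i
Iter 1: z = -1.0520 + -0.5730i, |z|^2 = 1.4350
Iter 2: z = -0.2736 + 0.6326i, |z|^2 = 0.4750
Iter 3: z = -1.3773 + -0.9192i, |z|^2 = 2.7419
Iter 4: z = 0.0001 + 1.9590i, |z|^2 = 3.8377
Iter 5: z = -4.8897 + -0.5728i, |z|^2 = 24.2368
Escaped at iteration 5

Answer: 5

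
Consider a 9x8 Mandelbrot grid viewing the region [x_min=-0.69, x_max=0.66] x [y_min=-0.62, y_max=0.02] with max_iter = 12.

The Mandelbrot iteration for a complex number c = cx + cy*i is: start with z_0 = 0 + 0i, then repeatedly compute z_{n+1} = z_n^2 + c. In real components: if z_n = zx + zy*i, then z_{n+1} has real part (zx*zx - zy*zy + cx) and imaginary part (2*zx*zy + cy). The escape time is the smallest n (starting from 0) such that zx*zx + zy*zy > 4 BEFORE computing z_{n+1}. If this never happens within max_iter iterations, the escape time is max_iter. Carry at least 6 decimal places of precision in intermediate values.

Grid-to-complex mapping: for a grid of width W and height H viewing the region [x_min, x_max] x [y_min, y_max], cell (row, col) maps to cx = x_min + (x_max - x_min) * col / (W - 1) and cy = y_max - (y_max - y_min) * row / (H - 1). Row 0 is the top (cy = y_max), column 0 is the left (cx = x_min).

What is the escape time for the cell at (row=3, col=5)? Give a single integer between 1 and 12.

Answer: 12

Derivation:
z_0 = 0 + 0i, c = 0.1538 + -0.2543i
Iter 1: z = 0.1538 + -0.2543i, |z|^2 = 0.0883
Iter 2: z = 0.1127 + -0.3325i, |z|^2 = 0.1232
Iter 3: z = 0.0559 + -0.3292i, |z|^2 = 0.1115
Iter 4: z = 0.0485 + -0.2911i, |z|^2 = 0.0871
Iter 5: z = 0.0714 + -0.2825i, |z|^2 = 0.0849
Iter 6: z = 0.0790 + -0.2946i, |z|^2 = 0.0930
Iter 7: z = 0.0732 + -0.3009i, |z|^2 = 0.0959
Iter 8: z = 0.0686 + -0.2983i, |z|^2 = 0.0937
Iter 9: z = 0.0695 + -0.2952i, |z|^2 = 0.0920
Iter 10: z = 0.0714 + -0.2953i, |z|^2 = 0.0923
Iter 11: z = 0.0717 + -0.2965i, |z|^2 = 0.0930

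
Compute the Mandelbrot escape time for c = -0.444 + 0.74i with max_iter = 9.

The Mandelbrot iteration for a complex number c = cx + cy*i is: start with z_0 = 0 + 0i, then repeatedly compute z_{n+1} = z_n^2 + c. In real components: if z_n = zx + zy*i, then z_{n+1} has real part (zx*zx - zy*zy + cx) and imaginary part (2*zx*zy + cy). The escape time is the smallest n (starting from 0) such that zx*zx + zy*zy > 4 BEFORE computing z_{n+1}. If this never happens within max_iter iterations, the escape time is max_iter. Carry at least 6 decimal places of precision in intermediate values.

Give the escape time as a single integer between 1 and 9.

z_0 = 0 + 0i, c = -0.4440 + 0.7400i
Iter 1: z = -0.4440 + 0.7400i, |z|^2 = 0.7447
Iter 2: z = -0.7945 + 0.0829i, |z|^2 = 0.6380
Iter 3: z = 0.1803 + 0.6083i, |z|^2 = 0.4026
Iter 4: z = -0.7815 + 0.9594i, |z|^2 = 1.5312
Iter 5: z = -0.7536 + -0.7595i, |z|^2 = 1.1448
Iter 6: z = -0.4530 + 1.8848i, |z|^2 = 3.7575
Iter 7: z = -3.7911 + -0.9676i, |z|^2 = 15.3086
Escaped at iteration 7

Answer: 7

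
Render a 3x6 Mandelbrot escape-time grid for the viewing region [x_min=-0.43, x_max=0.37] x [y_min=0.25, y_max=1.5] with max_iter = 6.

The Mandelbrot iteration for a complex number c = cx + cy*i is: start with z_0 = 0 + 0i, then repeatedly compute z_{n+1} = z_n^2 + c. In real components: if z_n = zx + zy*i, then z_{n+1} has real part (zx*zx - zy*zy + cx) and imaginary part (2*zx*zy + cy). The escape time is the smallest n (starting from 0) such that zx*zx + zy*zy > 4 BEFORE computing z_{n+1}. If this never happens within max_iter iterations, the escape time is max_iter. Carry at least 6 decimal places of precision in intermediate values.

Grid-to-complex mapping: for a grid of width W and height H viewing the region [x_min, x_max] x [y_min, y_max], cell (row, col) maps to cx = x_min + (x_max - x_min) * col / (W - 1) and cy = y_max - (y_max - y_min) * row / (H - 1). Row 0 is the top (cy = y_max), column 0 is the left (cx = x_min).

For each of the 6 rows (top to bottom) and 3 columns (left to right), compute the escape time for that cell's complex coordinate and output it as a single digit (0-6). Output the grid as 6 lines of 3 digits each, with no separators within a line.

Answer: 222
332
463
665
666
666

Derivation:
(row=0, col=0): c = -0.4300 + 1.5000i → escape time 2
(row=0, col=1): c = -0.0300 + 1.5000i → escape time 2
(row=0, col=2): c = 0.3700 + 1.5000i → escape time 2
(row=1, col=0): c = -0.4300 + 1.2500i → escape time 3
(row=1, col=1): c = -0.0300 + 1.2500i → escape time 3
(row=1, col=2): c = 0.3700 + 1.2500i → escape time 2
(row=2, col=0): c = -0.4300 + 1.0000i → escape time 4
(row=2, col=1): c = -0.0300 + 1.0000i → escape time 6
(row=2, col=2): c = 0.3700 + 1.0000i → escape time 3
(row=3, col=0): c = -0.4300 + 0.7500i → escape time 6
(row=3, col=1): c = -0.0300 + 0.7500i → escape time 6
(row=3, col=2): c = 0.3700 + 0.7500i → escape time 5
(row=4, col=0): c = -0.4300 + 0.5000i → escape time 6
(row=4, col=1): c = -0.0300 + 0.5000i → escape time 6
(row=4, col=2): c = 0.3700 + 0.5000i → escape time 6
(row=5, col=0): c = -0.4300 + 0.2500i → escape time 6
(row=5, col=1): c = -0.0300 + 0.2500i → escape time 6
(row=5, col=2): c = 0.3700 + 0.2500i → escape time 6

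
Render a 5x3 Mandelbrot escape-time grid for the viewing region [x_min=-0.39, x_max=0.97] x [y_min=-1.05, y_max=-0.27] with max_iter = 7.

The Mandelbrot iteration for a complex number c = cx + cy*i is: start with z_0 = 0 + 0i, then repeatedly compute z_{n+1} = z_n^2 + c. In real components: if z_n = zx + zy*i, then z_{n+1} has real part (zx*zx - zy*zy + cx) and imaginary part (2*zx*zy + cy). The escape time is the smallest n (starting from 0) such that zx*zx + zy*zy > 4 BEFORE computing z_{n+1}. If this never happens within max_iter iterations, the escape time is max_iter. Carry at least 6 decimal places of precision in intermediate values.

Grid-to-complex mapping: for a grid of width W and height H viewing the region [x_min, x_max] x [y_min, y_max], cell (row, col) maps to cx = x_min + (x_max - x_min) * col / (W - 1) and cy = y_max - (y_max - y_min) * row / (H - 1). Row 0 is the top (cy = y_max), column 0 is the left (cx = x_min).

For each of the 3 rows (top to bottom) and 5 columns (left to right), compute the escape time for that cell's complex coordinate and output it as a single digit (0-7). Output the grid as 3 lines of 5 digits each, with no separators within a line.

(row=0, col=0): c = -0.3900 + -0.2700i → escape time 7
(row=0, col=1): c = -0.0500 + -0.2700i → escape time 7
(row=0, col=2): c = 0.2900 + -0.2700i → escape time 7
(row=0, col=3): c = 0.6300 + -0.2700i → escape time 4
(row=0, col=4): c = 0.9700 + -0.2700i → escape time 2
(row=1, col=0): c = -0.3900 + -0.6600i → escape time 7
(row=1, col=1): c = -0.0500 + -0.6600i → escape time 7
(row=1, col=2): c = 0.2900 + -0.6600i → escape time 7
(row=1, col=3): c = 0.6300 + -0.6600i → escape time 3
(row=1, col=4): c = 0.9700 + -0.6600i → escape time 2
(row=2, col=0): c = -0.3900 + -1.0500i → escape time 4
(row=2, col=1): c = -0.0500 + -1.0500i → escape time 6
(row=2, col=2): c = 0.2900 + -1.0500i → escape time 3
(row=2, col=3): c = 0.6300 + -1.0500i → escape time 2
(row=2, col=4): c = 0.9700 + -1.0500i → escape time 2

Answer: 77742
77732
46322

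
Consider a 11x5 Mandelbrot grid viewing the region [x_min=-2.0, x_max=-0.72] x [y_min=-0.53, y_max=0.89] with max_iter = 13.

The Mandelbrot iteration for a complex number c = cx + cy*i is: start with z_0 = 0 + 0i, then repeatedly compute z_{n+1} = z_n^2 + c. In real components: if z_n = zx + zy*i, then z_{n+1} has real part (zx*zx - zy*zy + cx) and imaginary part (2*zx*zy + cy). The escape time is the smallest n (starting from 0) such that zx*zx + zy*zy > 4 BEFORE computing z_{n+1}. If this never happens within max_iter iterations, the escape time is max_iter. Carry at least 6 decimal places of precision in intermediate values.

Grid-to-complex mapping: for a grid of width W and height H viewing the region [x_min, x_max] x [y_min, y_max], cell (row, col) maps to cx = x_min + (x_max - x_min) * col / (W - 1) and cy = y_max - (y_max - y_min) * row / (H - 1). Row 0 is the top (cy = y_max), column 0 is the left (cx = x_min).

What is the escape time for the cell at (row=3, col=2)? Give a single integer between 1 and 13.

Answer: 4

Derivation:
z_0 = 0 + 0i, c = -1.7440 + -0.1750i
Iter 1: z = -1.7440 + -0.1750i, |z|^2 = 3.0722
Iter 2: z = 1.2669 + 0.4354i, |z|^2 = 1.7946
Iter 3: z = -0.3285 + 0.9282i, |z|^2 = 0.9695
Iter 4: z = -2.4977 + -0.7849i, |z|^2 = 6.8544
Escaped at iteration 4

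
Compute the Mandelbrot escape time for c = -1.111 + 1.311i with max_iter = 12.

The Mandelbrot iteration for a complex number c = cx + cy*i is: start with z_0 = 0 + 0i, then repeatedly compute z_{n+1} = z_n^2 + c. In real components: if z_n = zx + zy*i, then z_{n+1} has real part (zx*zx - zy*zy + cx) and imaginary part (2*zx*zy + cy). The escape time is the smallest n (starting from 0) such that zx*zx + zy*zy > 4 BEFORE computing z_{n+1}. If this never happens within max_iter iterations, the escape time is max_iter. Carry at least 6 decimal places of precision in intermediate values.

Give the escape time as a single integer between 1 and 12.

z_0 = 0 + 0i, c = -1.1110 + 1.3110i
Iter 1: z = -1.1110 + 1.3110i, |z|^2 = 2.9530
Iter 2: z = -1.5954 + -1.6020i, |z|^2 = 5.1118
Escaped at iteration 2

Answer: 2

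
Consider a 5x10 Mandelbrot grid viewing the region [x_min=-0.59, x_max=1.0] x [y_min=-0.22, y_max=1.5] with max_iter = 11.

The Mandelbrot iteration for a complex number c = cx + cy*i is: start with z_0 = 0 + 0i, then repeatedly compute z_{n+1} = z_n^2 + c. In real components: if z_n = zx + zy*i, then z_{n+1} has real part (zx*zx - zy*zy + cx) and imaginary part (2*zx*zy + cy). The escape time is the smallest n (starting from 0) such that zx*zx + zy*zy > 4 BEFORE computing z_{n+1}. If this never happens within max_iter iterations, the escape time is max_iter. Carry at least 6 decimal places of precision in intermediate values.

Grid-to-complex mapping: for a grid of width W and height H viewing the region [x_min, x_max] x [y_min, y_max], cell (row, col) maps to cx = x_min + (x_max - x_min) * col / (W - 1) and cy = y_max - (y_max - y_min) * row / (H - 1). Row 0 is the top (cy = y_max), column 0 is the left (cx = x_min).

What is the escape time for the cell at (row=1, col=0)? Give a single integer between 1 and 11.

Answer: 3

Derivation:
z_0 = 0 + 0i, c = -0.5900 + 1.3089i
Iter 1: z = -0.5900 + 1.3089i, |z|^2 = 2.0613
Iter 2: z = -1.9551 + -0.2356i, |z|^2 = 3.8779
Iter 3: z = 3.1769 + 2.2301i, |z|^2 = 15.0660
Escaped at iteration 3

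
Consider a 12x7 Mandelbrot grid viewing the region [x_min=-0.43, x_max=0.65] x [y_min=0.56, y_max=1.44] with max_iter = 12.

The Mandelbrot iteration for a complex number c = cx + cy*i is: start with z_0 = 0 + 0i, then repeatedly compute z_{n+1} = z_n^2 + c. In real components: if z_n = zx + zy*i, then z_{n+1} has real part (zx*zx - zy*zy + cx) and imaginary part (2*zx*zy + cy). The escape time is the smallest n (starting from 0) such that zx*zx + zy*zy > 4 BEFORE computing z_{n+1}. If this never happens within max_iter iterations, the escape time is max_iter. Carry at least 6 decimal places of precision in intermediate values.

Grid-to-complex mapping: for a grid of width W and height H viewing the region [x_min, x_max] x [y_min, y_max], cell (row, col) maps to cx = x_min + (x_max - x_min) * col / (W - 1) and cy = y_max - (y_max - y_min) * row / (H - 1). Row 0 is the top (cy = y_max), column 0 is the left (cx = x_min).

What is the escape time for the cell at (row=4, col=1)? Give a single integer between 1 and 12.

Answer: 6

Derivation:
z_0 = 0 + 0i, c = -0.3318 + 0.8533i
Iter 1: z = -0.3318 + 0.8533i, |z|^2 = 0.8383
Iter 2: z = -0.9499 + 0.2870i, |z|^2 = 0.9847
Iter 3: z = 0.4881 + 0.3080i, |z|^2 = 0.3331
Iter 4: z = -0.1885 + 1.1540i, |z|^2 = 1.3673
Iter 5: z = -1.6281 + 0.4183i, |z|^2 = 2.8257
Iter 6: z = 2.1439 + -0.5088i, |z|^2 = 4.8551
Escaped at iteration 6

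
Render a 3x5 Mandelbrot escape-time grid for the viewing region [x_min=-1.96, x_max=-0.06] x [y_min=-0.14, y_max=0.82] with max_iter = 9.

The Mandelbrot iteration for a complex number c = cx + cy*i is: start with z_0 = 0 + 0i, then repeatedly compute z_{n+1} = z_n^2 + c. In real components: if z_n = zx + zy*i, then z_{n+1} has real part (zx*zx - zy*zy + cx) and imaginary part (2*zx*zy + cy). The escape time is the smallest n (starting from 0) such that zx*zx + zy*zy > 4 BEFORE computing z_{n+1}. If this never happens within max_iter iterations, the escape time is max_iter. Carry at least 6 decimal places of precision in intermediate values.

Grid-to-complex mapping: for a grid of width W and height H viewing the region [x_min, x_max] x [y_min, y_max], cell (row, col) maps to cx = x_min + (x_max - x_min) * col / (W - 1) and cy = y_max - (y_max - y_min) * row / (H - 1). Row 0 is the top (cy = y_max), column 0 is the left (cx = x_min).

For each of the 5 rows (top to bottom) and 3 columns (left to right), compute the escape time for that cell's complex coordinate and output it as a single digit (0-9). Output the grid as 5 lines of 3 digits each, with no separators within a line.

Answer: 139
159
299
499
499

Derivation:
(row=0, col=0): c = -1.9600 + 0.8200i → escape time 1
(row=0, col=1): c = -1.0100 + 0.8200i → escape time 3
(row=0, col=2): c = -0.0600 + 0.8200i → escape time 9
(row=1, col=0): c = -1.9600 + 0.5800i → escape time 1
(row=1, col=1): c = -1.0100 + 0.5800i → escape time 5
(row=1, col=2): c = -0.0600 + 0.5800i → escape time 9
(row=2, col=0): c = -1.9600 + 0.3400i → escape time 2
(row=2, col=1): c = -1.0100 + 0.3400i → escape time 9
(row=2, col=2): c = -0.0600 + 0.3400i → escape time 9
(row=3, col=0): c = -1.9600 + 0.1000i → escape time 4
(row=3, col=1): c = -1.0100 + 0.1000i → escape time 9
(row=3, col=2): c = -0.0600 + 0.1000i → escape time 9
(row=4, col=0): c = -1.9600 + -0.1400i → escape time 4
(row=4, col=1): c = -1.0100 + -0.1400i → escape time 9
(row=4, col=2): c = -0.0600 + -0.1400i → escape time 9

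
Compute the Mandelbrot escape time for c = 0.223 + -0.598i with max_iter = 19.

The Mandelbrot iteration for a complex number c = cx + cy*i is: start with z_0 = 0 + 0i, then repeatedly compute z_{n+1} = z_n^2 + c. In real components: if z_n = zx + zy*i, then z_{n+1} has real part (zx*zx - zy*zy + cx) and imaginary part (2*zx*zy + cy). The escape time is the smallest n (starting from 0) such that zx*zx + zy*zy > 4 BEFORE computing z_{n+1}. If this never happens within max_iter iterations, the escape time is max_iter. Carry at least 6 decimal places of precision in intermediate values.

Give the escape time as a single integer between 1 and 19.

z_0 = 0 + 0i, c = 0.2230 + -0.5980i
Iter 1: z = 0.2230 + -0.5980i, |z|^2 = 0.4073
Iter 2: z = -0.0849 + -0.8647i, |z|^2 = 0.7549
Iter 3: z = -0.5175 + -0.4512i, |z|^2 = 0.4714
Iter 4: z = 0.2872 + -0.1310i, |z|^2 = 0.0997
Iter 5: z = 0.2883 + -0.6732i, |z|^2 = 0.5364
Iter 6: z = -0.1471 + -0.9863i, |z|^2 = 0.9943
Iter 7: z = -0.7280 + -0.3078i, |z|^2 = 0.6248
Iter 8: z = 0.6583 + -0.1498i, |z|^2 = 0.4558
Iter 9: z = 0.6339 + -0.7952i, |z|^2 = 1.0342
Iter 10: z = -0.0075 + -1.6062i, |z|^2 = 2.5799
Iter 11: z = -2.3568 + -0.5740i, |z|^2 = 5.8838
Escaped at iteration 11

Answer: 11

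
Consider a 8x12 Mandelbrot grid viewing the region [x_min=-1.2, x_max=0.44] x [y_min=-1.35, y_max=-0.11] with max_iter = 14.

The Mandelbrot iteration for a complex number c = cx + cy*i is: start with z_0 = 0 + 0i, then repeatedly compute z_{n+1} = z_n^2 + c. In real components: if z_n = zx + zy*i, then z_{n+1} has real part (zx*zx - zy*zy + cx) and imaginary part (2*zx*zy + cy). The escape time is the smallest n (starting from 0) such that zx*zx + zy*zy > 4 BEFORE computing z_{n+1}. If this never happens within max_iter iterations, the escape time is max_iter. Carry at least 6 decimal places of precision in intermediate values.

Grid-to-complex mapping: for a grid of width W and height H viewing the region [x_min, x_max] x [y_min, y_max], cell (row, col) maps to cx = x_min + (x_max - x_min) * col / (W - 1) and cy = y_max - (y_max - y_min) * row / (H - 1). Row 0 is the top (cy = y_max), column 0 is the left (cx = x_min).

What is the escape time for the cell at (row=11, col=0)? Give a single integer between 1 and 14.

Answer: 2

Derivation:
z_0 = 0 + 0i, c = -1.2000 + -1.3500i
Iter 1: z = -1.2000 + -1.3500i, |z|^2 = 3.2625
Iter 2: z = -1.5825 + 1.8900i, |z|^2 = 6.0764
Escaped at iteration 2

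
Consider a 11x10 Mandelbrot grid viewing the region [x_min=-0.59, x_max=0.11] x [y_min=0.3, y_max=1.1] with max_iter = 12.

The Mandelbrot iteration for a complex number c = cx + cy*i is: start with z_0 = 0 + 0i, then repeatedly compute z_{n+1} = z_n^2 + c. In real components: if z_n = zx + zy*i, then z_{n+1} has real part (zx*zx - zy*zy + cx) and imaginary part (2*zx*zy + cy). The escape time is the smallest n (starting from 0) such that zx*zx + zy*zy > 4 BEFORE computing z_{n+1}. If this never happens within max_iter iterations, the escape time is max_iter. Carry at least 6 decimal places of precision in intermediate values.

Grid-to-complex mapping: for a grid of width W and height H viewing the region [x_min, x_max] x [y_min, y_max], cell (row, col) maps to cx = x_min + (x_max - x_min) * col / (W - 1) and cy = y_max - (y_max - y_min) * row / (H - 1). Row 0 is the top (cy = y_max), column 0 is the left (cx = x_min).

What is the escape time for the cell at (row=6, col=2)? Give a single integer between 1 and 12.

z_0 = 0 + 0i, c = -0.4500 + 0.5667i
Iter 1: z = -0.4500 + 0.5667i, |z|^2 = 0.5236
Iter 2: z = -0.5686 + 0.0567i, |z|^2 = 0.3265
Iter 3: z = -0.1299 + 0.5022i, |z|^2 = 0.2691
Iter 4: z = -0.6854 + 0.4362i, |z|^2 = 0.6600
Iter 5: z = -0.1706 + -0.0312i, |z|^2 = 0.0301
Iter 6: z = -0.4219 + 0.5773i, |z|^2 = 0.5113
Iter 7: z = -0.6053 + 0.0795i, |z|^2 = 0.3727
Iter 8: z = -0.0899 + 0.4704i, |z|^2 = 0.2293
Iter 9: z = -0.6632 + 0.4821i, |z|^2 = 0.6722
Iter 10: z = -0.2426 + -0.0727i, |z|^2 = 0.0641
Iter 11: z = -0.3964 + 0.6019i, |z|^2 = 0.5195

Answer: 12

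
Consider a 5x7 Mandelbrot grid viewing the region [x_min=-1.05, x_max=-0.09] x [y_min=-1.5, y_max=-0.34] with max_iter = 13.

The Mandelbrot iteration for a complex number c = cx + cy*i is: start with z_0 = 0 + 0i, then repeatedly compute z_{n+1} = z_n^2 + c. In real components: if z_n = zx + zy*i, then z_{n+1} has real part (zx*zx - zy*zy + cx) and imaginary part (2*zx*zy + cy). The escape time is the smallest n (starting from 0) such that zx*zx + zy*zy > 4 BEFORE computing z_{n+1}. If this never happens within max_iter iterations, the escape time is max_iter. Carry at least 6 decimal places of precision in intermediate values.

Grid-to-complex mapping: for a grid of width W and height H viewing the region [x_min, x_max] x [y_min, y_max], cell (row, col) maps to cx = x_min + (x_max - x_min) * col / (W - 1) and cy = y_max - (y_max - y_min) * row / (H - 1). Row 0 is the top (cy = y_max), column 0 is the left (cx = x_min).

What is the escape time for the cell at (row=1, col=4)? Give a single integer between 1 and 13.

z_0 = 0 + 0i, c = -0.0900 + -0.5333i
Iter 1: z = -0.0900 + -0.5333i, |z|^2 = 0.2925
Iter 2: z = -0.3663 + -0.4373i, |z|^2 = 0.3255
Iter 3: z = -0.1471 + -0.2129i, |z|^2 = 0.0670
Iter 4: z = -0.1137 + -0.4707i, |z|^2 = 0.2345
Iter 5: z = -0.2986 + -0.4263i, |z|^2 = 0.2709
Iter 6: z = -0.1825 + -0.2787i, |z|^2 = 0.1110
Iter 7: z = -0.1344 + -0.4316i, |z|^2 = 0.2043
Iter 8: z = -0.2582 + -0.4174i, |z|^2 = 0.2409
Iter 9: z = -0.1975 + -0.3178i, |z|^2 = 0.1400
Iter 10: z = -0.1520 + -0.4078i, |z|^2 = 0.1894
Iter 11: z = -0.2332 + -0.4094i, |z|^2 = 0.2220
Iter 12: z = -0.2032 + -0.3424i, |z|^2 = 0.1585

Answer: 13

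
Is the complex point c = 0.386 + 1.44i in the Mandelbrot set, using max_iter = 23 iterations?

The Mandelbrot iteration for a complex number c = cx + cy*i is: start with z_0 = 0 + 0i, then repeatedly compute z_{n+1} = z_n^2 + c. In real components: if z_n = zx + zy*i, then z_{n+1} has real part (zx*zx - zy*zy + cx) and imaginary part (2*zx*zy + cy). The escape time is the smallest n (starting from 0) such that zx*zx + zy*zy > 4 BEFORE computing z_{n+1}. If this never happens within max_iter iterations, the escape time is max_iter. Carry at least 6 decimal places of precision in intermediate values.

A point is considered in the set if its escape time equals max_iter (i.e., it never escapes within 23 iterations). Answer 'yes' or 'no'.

z_0 = 0 + 0i, c = 0.3860 + 1.4400i
Iter 1: z = 0.3860 + 1.4400i, |z|^2 = 2.2226
Iter 2: z = -1.5386 + 2.5517i, |z|^2 = 8.8784
Escaped at iteration 2

Answer: no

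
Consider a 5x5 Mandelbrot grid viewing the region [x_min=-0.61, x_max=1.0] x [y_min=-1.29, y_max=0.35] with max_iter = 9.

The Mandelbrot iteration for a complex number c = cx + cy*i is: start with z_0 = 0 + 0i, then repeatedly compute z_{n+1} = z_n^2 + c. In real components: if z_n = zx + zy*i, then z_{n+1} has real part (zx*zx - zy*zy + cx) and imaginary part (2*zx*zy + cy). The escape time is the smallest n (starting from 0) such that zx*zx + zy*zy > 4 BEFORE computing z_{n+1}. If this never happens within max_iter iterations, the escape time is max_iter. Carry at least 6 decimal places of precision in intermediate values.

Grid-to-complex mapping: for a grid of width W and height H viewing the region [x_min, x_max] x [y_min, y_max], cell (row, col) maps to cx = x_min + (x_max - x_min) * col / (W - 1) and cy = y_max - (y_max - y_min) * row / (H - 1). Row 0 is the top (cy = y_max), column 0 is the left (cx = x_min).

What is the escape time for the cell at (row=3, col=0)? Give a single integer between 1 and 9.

Answer: 4

Derivation:
z_0 = 0 + 0i, c = -0.6100 + -0.8800i
Iter 1: z = -0.6100 + -0.8800i, |z|^2 = 1.1465
Iter 2: z = -1.0123 + 0.1936i, |z|^2 = 1.0622
Iter 3: z = 0.3773 + -1.2720i, |z|^2 = 1.7602
Iter 4: z = -2.0856 + -1.8397i, |z|^2 = 7.7342
Escaped at iteration 4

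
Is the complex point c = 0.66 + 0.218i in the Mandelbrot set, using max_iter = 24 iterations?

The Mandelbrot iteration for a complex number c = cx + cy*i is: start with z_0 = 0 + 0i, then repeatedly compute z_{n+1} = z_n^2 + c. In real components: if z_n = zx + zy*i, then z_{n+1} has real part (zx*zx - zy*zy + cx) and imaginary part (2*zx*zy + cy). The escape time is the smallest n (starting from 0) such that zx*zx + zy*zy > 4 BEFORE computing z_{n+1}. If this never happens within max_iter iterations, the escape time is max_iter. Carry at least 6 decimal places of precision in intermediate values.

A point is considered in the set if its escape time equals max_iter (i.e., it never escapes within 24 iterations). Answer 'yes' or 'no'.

z_0 = 0 + 0i, c = 0.6600 + 0.2180i
Iter 1: z = 0.6600 + 0.2180i, |z|^2 = 0.4831
Iter 2: z = 1.0481 + 0.5058i, |z|^2 = 1.3543
Iter 3: z = 1.5027 + 1.2781i, |z|^2 = 3.8917
Iter 4: z = 1.2844 + 4.0593i, |z|^2 = 18.1273
Escaped at iteration 4

Answer: no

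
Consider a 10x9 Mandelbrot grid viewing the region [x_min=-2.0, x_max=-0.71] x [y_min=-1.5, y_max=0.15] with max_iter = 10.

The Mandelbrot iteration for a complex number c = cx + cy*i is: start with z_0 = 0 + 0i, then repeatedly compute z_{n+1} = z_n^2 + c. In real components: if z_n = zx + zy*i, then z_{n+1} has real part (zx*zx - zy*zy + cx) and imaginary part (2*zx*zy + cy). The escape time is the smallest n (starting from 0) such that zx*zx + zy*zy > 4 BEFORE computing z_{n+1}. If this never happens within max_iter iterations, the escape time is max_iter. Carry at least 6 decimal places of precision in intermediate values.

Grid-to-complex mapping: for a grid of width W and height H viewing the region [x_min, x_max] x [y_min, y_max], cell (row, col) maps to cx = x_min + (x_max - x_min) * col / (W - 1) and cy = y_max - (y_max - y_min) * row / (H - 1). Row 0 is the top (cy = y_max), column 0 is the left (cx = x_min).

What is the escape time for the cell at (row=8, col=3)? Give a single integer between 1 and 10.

Answer: 1

Derivation:
z_0 = 0 + 0i, c = -1.5700 + -1.5000i
Iter 1: z = -1.5700 + -1.5000i, |z|^2 = 4.7149
Escaped at iteration 1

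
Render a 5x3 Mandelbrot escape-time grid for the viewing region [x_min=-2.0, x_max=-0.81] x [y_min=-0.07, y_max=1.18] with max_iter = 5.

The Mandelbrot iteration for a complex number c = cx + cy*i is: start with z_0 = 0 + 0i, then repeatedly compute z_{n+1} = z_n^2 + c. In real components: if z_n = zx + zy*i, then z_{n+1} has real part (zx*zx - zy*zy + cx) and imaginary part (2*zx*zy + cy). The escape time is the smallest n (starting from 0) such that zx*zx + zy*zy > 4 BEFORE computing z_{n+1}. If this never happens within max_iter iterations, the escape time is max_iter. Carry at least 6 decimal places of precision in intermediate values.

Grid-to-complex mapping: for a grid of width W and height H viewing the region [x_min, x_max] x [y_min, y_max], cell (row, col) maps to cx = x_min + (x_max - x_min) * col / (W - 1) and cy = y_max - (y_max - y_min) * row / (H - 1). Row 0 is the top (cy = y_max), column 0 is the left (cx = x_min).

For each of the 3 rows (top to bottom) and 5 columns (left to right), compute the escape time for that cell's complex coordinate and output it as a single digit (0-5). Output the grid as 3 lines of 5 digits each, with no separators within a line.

Answer: 11233
13355
15555

Derivation:
(row=0, col=0): c = -2.0000 + 1.1800i → escape time 1
(row=0, col=1): c = -1.7025 + 1.1800i → escape time 1
(row=0, col=2): c = -1.4050 + 1.1800i → escape time 2
(row=0, col=3): c = -1.1075 + 1.1800i → escape time 3
(row=0, col=4): c = -0.8100 + 1.1800i → escape time 3
(row=1, col=0): c = -2.0000 + 0.5550i → escape time 1
(row=1, col=1): c = -1.7025 + 0.5550i → escape time 3
(row=1, col=2): c = -1.4050 + 0.5550i → escape time 3
(row=1, col=3): c = -1.1075 + 0.5550i → escape time 5
(row=1, col=4): c = -0.8100 + 0.5550i → escape time 5
(row=2, col=0): c = -2.0000 + -0.0700i → escape time 1
(row=2, col=1): c = -1.7025 + -0.0700i → escape time 5
(row=2, col=2): c = -1.4050 + -0.0700i → escape time 5
(row=2, col=3): c = -1.1075 + -0.0700i → escape time 5
(row=2, col=4): c = -0.8100 + -0.0700i → escape time 5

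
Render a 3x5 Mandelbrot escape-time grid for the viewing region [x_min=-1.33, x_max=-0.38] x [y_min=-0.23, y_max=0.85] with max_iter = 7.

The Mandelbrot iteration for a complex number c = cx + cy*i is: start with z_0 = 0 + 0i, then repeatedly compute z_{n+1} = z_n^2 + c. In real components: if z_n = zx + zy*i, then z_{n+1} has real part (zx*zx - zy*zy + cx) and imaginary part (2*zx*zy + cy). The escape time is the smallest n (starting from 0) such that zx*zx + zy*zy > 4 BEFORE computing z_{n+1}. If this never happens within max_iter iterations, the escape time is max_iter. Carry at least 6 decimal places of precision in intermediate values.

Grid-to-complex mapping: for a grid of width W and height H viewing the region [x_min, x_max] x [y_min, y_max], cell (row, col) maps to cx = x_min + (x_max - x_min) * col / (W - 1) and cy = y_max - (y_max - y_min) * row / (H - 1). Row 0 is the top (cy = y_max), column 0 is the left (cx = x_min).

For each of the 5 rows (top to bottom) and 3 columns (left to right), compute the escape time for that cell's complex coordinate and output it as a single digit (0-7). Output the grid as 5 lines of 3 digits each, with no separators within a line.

(row=0, col=0): c = -1.3300 + 0.8500i → escape time 3
(row=0, col=1): c = -0.8550 + 0.8500i → escape time 4
(row=0, col=2): c = -0.3800 + 0.8500i → escape time 6
(row=1, col=0): c = -1.3300 + 0.5800i → escape time 3
(row=1, col=1): c = -0.8550 + 0.5800i → escape time 5
(row=1, col=2): c = -0.3800 + 0.5800i → escape time 7
(row=2, col=0): c = -1.3300 + 0.3100i → escape time 6
(row=2, col=1): c = -0.8550 + 0.3100i → escape time 7
(row=2, col=2): c = -0.3800 + 0.3100i → escape time 7
(row=3, col=0): c = -1.3300 + 0.0400i → escape time 7
(row=3, col=1): c = -0.8550 + 0.0400i → escape time 7
(row=3, col=2): c = -0.3800 + 0.0400i → escape time 7
(row=4, col=0): c = -1.3300 + -0.2300i → escape time 7
(row=4, col=1): c = -0.8550 + -0.2300i → escape time 7
(row=4, col=2): c = -0.3800 + -0.2300i → escape time 7

Answer: 346
357
677
777
777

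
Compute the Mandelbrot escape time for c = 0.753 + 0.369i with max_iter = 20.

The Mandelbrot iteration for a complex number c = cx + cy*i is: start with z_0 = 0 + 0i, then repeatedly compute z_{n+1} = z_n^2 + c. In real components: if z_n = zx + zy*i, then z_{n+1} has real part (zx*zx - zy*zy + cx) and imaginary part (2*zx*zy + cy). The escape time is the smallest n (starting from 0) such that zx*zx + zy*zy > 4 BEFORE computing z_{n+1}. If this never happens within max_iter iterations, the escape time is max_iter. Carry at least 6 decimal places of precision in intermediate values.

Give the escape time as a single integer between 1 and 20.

Answer: 3

Derivation:
z_0 = 0 + 0i, c = 0.7530 + 0.3690i
Iter 1: z = 0.7530 + 0.3690i, |z|^2 = 0.7032
Iter 2: z = 1.1838 + 0.9247i, |z|^2 = 2.2566
Iter 3: z = 1.2994 + 2.5584i, |z|^2 = 8.2341
Escaped at iteration 3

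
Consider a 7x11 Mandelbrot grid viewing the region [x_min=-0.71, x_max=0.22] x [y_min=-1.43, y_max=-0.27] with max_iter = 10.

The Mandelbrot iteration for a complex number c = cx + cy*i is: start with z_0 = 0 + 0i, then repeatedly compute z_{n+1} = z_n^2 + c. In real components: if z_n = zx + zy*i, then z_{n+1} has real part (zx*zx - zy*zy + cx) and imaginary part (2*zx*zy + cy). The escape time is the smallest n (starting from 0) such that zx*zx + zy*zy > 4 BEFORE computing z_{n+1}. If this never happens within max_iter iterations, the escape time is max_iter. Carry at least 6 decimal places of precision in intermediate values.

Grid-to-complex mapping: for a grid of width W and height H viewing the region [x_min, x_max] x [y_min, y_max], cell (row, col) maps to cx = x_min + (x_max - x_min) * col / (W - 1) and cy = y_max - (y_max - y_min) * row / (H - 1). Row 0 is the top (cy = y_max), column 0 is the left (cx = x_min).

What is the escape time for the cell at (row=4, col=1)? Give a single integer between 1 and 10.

Answer: 6

Derivation:
z_0 = 0 + 0i, c = -0.5550 + -0.7340i
Iter 1: z = -0.5550 + -0.7340i, |z|^2 = 0.8468
Iter 2: z = -0.7857 + 0.0807i, |z|^2 = 0.6239
Iter 3: z = 0.0559 + -0.8609i, |z|^2 = 0.7442
Iter 4: z = -1.2930 + -0.8302i, |z|^2 = 2.3610
Iter 5: z = 0.4277 + 1.4128i, |z|^2 = 2.1789
Iter 6: z = -2.3681 + 0.4744i, |z|^2 = 5.8331
Escaped at iteration 6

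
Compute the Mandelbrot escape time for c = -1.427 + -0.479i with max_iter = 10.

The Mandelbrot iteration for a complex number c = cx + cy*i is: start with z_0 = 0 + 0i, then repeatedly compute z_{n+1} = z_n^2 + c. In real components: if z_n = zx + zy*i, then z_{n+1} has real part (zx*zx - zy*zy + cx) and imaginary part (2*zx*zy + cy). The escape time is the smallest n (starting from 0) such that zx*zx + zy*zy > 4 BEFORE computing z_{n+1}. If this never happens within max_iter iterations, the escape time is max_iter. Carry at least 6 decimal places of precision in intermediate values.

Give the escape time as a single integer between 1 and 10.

z_0 = 0 + 0i, c = -1.4270 + -0.4790i
Iter 1: z = -1.4270 + -0.4790i, |z|^2 = 2.2658
Iter 2: z = 0.3799 + 0.8881i, |z|^2 = 0.9330
Iter 3: z = -2.0713 + 0.1957i, |z|^2 = 4.3288
Escaped at iteration 3

Answer: 3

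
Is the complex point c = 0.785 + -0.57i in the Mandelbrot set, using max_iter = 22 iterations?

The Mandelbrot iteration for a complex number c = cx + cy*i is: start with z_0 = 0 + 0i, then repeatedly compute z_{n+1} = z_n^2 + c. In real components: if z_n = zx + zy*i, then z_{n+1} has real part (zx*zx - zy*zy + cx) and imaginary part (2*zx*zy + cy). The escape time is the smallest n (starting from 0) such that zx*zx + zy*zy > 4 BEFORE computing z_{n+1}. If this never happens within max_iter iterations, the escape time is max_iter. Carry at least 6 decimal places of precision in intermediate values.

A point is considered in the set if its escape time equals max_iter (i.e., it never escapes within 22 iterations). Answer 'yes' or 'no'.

z_0 = 0 + 0i, c = 0.7850 + -0.5700i
Iter 1: z = 0.7850 + -0.5700i, |z|^2 = 0.9411
Iter 2: z = 1.0763 + -1.4649i, |z|^2 = 3.3044
Iter 3: z = -0.2025 + -3.7234i, |z|^2 = 13.9048
Escaped at iteration 3

Answer: no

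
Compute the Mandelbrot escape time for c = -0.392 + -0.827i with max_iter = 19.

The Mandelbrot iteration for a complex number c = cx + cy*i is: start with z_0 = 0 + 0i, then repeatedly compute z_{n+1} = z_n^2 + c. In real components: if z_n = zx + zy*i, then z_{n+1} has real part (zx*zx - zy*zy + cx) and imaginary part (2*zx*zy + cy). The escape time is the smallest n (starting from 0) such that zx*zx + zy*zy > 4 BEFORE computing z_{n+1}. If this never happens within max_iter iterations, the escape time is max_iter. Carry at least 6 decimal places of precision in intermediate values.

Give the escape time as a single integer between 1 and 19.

z_0 = 0 + 0i, c = -0.3920 + -0.8270i
Iter 1: z = -0.3920 + -0.8270i, |z|^2 = 0.8376
Iter 2: z = -0.9223 + -0.1786i, |z|^2 = 0.8825
Iter 3: z = 0.4267 + -0.4975i, |z|^2 = 0.4296
Iter 4: z = -0.4575 + -1.2515i, |z|^2 = 1.7756
Iter 5: z = -1.7491 + 0.3181i, |z|^2 = 3.1604
Iter 6: z = 2.5660 + -1.9397i, |z|^2 = 10.3470
Escaped at iteration 6

Answer: 6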